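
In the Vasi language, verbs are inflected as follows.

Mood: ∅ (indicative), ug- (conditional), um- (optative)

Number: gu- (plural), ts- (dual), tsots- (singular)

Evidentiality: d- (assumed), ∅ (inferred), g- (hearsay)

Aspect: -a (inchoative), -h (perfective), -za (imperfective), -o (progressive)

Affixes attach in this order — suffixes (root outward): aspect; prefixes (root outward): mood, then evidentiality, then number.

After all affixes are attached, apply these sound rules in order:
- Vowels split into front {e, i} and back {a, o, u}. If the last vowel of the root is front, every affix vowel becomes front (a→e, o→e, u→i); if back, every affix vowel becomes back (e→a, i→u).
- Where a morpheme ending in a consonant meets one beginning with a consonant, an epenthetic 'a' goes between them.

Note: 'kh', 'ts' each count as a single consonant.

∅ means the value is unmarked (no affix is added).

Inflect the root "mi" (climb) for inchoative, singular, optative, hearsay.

tsetsagimamie

Attach mood optative um- → ummi.
Attach evidentiality hearsay g- → gummi.
Attach number singular tsots- → tsotsgummi.
Attach aspect inchoative -a → tsotsgummia.
Apply vowel harmony: tsotsgummia → tsetsgimmie.
Apply epenthesis: tsetsgimmie → tsetsagimamie.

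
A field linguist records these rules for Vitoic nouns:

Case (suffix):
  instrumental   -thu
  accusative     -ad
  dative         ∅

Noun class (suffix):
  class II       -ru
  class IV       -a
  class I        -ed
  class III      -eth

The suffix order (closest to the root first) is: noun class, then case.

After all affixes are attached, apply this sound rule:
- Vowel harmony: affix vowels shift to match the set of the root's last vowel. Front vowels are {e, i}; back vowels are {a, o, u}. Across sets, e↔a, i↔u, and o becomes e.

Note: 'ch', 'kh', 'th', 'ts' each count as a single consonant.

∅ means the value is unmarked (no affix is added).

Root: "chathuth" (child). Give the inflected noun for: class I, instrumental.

Attach noun class class I -ed → chathuthed.
Attach case instrumental -thu → chathuthedthu.
Apply vowel harmony: chathuthedthu → chathuthadthu.

chathuthadthu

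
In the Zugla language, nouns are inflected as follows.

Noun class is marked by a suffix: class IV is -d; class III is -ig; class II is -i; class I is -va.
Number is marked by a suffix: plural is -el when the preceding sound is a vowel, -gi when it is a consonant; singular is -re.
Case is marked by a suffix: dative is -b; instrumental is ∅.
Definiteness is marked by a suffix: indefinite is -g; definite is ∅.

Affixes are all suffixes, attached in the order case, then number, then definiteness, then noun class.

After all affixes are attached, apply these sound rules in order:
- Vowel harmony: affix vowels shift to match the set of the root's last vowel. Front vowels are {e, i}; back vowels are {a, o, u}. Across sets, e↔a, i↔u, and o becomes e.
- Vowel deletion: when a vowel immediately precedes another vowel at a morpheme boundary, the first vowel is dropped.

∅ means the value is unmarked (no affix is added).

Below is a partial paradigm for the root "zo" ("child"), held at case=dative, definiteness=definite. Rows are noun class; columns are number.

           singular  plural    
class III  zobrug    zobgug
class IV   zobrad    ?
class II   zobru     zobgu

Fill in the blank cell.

Attach case dative -b → zob.
Attach number plural -gi (after consonant 'b') → zobgi.
definiteness = definite: zero marking, form stays zobgi.
Attach noun class class IV -d → zobgid.
Apply vowel harmony: zobgid → zobgud.
Vowel deletion: no change.

zobgud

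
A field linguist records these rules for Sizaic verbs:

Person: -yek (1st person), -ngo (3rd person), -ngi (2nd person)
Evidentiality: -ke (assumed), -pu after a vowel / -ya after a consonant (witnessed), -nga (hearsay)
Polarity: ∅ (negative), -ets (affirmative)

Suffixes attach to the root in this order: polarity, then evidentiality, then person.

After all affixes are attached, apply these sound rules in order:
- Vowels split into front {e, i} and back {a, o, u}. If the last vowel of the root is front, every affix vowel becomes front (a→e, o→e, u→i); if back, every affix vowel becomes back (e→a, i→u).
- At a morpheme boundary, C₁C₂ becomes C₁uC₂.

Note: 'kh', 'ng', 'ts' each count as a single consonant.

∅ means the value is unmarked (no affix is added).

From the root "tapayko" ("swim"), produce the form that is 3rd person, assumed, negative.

tapaykokango

polarity = negative: zero marking, form stays tapayko.
Attach evidentiality assumed -ke → tapaykoke.
Attach person 3rd person -ngo → tapaykokengo.
Apply vowel harmony: tapaykokengo → tapaykokango.
Epenthesis: no change.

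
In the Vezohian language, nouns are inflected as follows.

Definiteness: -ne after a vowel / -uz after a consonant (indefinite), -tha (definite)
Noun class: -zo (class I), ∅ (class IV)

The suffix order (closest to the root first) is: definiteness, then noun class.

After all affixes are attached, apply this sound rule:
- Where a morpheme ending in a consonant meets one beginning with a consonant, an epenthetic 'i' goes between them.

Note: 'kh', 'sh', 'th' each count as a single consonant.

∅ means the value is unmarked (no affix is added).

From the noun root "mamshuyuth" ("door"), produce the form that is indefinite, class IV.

mamshuyuthuz

Attach definiteness indefinite -uz (after consonant 'th') → mamshuyuthuz.
noun class = class IV: zero marking, form stays mamshuyuthuz.
Epenthesis: no change.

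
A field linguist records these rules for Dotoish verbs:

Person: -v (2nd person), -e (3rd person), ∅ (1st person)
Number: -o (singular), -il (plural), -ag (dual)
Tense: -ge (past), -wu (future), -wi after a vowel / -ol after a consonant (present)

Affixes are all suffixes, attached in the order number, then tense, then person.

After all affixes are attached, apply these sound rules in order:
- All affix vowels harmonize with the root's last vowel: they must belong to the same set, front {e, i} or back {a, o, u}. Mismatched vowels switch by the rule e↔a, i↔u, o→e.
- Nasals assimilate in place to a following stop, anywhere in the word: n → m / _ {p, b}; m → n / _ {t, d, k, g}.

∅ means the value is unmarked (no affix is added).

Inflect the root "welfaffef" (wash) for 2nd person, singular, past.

Attach number singular -o → welfaffefo.
Attach tense past -ge → welfaffefoge.
Attach person 2nd person -v → welfaffefogev.
Apply vowel harmony: welfaffefogev → welfaffefegev.
Nasal assimilation: no change.

welfaffefegev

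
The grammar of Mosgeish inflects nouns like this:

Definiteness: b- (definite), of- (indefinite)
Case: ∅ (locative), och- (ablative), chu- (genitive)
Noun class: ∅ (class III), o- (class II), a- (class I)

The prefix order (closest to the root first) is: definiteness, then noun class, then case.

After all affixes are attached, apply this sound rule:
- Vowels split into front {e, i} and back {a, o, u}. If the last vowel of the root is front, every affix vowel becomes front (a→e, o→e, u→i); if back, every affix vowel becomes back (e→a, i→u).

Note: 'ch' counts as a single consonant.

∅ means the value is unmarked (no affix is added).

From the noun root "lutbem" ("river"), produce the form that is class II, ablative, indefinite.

Attach definiteness indefinite of- → oflutbem.
Attach noun class class II o- → ooflutbem.
Attach case ablative och- → ochooflutbem.
Apply vowel harmony: ochooflutbem → echeeflutbem.

echeeflutbem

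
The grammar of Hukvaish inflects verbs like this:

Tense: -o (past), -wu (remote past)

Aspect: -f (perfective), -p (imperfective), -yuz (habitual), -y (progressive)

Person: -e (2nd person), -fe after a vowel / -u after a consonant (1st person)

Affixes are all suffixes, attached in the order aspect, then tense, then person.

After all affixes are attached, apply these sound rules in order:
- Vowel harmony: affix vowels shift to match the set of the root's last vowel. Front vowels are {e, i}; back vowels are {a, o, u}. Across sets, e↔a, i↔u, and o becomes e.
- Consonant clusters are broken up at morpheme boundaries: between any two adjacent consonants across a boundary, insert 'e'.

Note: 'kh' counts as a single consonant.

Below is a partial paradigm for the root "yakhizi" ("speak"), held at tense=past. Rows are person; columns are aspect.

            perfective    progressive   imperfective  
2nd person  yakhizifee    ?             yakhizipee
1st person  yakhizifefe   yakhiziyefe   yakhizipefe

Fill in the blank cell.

yakhiziyee

Attach aspect progressive -y → yakhiziy.
Attach tense past -o → yakhiziyo.
Attach person 2nd person -e → yakhiziyoe.
Apply vowel harmony: yakhiziyoe → yakhiziyee.
Epenthesis: no change.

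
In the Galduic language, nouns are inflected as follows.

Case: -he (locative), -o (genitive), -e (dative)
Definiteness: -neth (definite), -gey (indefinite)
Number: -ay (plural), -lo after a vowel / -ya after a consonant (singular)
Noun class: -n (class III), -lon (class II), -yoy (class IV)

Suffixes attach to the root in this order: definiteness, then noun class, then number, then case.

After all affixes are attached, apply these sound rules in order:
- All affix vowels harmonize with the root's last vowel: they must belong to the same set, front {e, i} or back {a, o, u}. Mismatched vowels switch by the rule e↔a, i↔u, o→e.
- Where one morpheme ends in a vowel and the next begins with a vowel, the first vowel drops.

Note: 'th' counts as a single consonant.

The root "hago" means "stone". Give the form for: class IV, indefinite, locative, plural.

Attach definiteness indefinite -gey → hagogey.
Attach noun class class IV -yoy → hagogeyyoy.
Attach number plural -ay → hagogeyyoyay.
Attach case locative -he → hagogeyyoyayhe.
Apply vowel harmony: hagogeyyoyayhe → hagogayyoyayha.
Vowel deletion: no change.

hagogayyoyayha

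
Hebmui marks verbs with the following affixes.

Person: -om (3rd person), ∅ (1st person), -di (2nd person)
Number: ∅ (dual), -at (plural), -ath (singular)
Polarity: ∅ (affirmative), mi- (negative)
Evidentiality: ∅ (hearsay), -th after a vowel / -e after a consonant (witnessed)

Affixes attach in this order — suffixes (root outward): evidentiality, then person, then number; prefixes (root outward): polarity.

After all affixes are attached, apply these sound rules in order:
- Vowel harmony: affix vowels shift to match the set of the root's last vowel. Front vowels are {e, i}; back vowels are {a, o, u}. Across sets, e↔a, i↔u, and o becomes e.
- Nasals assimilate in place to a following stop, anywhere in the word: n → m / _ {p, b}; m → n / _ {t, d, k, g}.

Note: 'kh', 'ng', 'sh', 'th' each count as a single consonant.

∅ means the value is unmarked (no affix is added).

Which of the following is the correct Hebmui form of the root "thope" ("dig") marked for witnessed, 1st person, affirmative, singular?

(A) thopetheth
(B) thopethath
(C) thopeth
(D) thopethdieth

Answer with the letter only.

polarity = affirmative: zero marking, form stays thope.
Attach evidentiality witnessed -th (after vowel 'e') → thopeth.
person = 1st person: zero marking, form stays thopeth.
Attach number singular -ath → thopethath.
Apply vowel harmony: thopethath → thopetheth.
Nasal assimilation: no change.
So the correct form is thopetheth, option (A).
(D) thopethdieth is wrong: it uses 2nd person instead of 1st person for person.
(B) thopethath is wrong: it fails to apply the sound rule(s).
(C) thopeth is wrong: it uses dual instead of singular for number.

A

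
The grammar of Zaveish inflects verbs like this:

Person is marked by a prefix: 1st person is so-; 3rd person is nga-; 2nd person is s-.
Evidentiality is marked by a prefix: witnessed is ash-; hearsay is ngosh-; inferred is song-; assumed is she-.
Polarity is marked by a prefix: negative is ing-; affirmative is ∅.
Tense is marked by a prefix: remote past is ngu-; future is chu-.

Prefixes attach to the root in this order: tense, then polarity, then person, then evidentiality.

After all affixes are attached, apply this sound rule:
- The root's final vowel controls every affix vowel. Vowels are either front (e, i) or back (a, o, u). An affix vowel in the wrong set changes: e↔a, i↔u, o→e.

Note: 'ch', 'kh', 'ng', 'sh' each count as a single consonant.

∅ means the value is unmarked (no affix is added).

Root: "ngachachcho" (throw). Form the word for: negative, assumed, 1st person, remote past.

Attach tense remote past ngu- → ngungachachcho.
Attach polarity negative ing- → ingngungachachcho.
Attach person 1st person so- → soingngungachachcho.
Attach evidentiality assumed she- → shesoingngungachachcho.
Apply vowel harmony: shesoingngungachachcho → shasoungngungachachcho.

shasoungngungachachcho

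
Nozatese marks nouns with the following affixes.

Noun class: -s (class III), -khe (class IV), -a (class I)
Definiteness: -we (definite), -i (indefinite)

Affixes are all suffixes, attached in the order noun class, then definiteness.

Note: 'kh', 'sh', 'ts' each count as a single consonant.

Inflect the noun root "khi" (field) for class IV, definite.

Attach noun class class IV -khe → khikhe.
Attach definiteness definite -we → khikhewe.

khikhewe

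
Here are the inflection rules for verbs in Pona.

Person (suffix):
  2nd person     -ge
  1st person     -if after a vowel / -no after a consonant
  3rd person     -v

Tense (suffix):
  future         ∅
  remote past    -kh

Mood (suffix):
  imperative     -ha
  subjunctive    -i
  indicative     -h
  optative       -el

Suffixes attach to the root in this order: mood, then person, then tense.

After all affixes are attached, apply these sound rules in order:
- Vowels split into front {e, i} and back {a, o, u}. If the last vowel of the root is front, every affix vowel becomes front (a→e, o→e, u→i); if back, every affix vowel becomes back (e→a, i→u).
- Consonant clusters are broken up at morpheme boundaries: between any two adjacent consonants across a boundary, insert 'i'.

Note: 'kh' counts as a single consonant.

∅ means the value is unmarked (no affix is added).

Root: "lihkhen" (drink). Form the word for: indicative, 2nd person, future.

lihkhenihige

Attach mood indicative -h → lihkhenh.
Attach person 2nd person -ge → lihkhenhge.
tense = future: zero marking, form stays lihkhenhge.
Vowel harmony: no change.
Apply epenthesis: lihkhenhge → lihkhenihige.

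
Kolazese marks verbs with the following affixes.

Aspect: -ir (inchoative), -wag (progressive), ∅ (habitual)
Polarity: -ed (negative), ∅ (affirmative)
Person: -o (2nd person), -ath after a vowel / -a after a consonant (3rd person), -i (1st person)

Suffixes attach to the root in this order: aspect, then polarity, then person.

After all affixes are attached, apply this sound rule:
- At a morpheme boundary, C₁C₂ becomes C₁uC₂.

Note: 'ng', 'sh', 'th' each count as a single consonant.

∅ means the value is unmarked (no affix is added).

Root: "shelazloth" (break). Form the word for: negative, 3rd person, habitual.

shelazlotheda

aspect = habitual: zero marking, form stays shelazloth.
Attach polarity negative -ed → shelazlothed.
Attach person 3rd person -a (after consonant 'd') → shelazlotheda.
Epenthesis: no change.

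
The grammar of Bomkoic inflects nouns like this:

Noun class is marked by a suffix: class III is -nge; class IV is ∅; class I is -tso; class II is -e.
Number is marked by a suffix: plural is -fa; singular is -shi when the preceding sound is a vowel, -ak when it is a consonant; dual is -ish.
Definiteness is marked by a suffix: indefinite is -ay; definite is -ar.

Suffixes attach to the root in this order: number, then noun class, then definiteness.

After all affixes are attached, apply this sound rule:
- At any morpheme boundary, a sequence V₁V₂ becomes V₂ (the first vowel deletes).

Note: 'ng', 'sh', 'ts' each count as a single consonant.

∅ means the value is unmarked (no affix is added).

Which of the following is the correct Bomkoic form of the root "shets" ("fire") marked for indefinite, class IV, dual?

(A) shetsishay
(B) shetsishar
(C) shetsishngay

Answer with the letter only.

A

Attach number dual -ish → shetsish.
noun class = class IV: zero marking, form stays shetsish.
Attach definiteness indefinite -ay → shetsishay.
Vowel deletion: no change.
So the correct form is shetsishay, option (A).
(C) shetsishngay is wrong: it uses class III instead of class IV for noun class.
(B) shetsishar is wrong: it uses definite instead of indefinite for definiteness.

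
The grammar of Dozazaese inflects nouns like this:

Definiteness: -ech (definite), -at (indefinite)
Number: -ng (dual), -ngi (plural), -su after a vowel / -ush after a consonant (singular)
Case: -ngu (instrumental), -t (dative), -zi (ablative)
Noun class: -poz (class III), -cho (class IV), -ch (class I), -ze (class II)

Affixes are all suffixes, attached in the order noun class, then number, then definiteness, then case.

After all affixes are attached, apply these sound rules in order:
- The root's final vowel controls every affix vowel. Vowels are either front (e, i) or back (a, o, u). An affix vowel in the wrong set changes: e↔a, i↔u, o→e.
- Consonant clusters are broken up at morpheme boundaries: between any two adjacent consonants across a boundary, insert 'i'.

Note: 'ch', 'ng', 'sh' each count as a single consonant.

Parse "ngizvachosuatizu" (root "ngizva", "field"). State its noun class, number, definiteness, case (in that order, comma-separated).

Segment: ngizva-cho-su-at-zi.
noun class: -cho → class IV.
number: -su/ush → singular.
definiteness: -at → indefinite.
case: -zi → ablative.

class IV, singular, indefinite, ablative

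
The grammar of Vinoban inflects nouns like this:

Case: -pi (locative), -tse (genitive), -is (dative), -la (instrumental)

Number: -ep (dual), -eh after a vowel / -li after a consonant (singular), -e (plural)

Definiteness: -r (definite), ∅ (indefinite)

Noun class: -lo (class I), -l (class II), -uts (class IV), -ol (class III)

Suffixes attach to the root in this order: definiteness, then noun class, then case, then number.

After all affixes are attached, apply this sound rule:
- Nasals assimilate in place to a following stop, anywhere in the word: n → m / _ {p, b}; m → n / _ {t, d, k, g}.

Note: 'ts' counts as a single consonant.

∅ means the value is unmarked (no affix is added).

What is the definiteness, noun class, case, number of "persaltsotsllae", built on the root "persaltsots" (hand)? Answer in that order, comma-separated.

Segment: persaltsots-l-la-e.
definiteness: ∅ → indefinite.
noun class: -l → class II.
case: -la → instrumental.
number: -e → plural.

indefinite, class II, instrumental, plural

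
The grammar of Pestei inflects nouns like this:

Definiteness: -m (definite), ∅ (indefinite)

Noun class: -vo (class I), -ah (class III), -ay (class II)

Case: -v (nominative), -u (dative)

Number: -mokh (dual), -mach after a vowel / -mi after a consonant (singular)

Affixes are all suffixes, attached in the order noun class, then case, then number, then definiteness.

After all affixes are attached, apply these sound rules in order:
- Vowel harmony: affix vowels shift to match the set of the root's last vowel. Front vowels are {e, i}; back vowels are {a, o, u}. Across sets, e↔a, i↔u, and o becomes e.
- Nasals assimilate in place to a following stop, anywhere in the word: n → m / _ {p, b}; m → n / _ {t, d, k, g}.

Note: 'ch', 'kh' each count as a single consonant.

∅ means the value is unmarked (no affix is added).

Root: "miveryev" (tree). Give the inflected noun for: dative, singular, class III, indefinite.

Attach noun class class III -ah → miveryevah.
Attach case dative -u → miveryevahu.
Attach number singular -mach (after vowel 'u') → miveryevahumach.
definiteness = indefinite: zero marking, form stays miveryevahumach.
Apply vowel harmony: miveryevahumach → miveryevehimech.
Nasal assimilation: no change.

miveryevehimech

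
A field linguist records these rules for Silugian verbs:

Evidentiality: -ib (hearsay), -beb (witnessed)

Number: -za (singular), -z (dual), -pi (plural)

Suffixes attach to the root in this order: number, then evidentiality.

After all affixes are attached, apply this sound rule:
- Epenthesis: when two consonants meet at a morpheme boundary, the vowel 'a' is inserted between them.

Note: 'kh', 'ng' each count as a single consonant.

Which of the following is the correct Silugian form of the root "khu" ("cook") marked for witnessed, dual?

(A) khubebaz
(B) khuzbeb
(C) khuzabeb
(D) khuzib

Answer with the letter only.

C

Attach number dual -z → khuz.
Attach evidentiality witnessed -beb → khuzbeb.
Apply epenthesis: khuzbeb → khuzabeb.
So the correct form is khuzabeb, option (C).
(D) khuzib is wrong: it uses hearsay instead of witnessed for evidentiality.
(B) khuzbeb is wrong: it fails to apply the sound rule(s).
(A) khubebaz is wrong: it has the affixes in the wrong order.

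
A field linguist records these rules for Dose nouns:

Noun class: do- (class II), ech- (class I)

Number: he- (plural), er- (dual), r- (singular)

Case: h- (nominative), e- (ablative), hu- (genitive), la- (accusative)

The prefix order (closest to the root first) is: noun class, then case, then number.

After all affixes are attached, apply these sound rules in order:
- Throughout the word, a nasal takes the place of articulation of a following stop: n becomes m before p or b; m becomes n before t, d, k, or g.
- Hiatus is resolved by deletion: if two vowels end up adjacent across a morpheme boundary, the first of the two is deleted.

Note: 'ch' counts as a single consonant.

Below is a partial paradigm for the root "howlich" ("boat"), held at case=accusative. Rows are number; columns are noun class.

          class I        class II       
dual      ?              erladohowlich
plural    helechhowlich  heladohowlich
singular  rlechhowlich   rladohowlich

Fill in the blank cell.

Attach noun class class I ech- → echhowlich.
Attach case accusative la- → laechhowlich.
Attach number dual er- → erlaechhowlich.
Nasal assimilation: no change.
Apply vowel deletion: erlaechhowlich → erlechhowlich.

erlechhowlich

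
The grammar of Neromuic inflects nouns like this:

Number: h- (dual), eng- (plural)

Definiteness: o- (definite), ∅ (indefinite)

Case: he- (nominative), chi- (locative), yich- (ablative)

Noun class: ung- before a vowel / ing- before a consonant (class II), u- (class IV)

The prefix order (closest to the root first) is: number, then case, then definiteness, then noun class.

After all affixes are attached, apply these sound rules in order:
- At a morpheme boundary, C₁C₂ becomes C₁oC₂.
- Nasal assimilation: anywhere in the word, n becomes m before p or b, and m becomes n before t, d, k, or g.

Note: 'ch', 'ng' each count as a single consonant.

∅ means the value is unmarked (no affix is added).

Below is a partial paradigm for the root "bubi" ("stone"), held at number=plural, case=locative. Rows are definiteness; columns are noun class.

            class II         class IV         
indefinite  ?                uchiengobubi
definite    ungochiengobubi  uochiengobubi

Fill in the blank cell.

Attach number plural eng- → engbubi.
Attach case locative chi- → chiengbubi.
definiteness = indefinite: zero marking, form stays chiengbubi.
Attach noun class class II ing- (before consonant 'ch') → ingchiengbubi.
Apply epenthesis: ingchiengbubi → ingochiengobubi.
Nasal assimilation: no change.

ingochiengobubi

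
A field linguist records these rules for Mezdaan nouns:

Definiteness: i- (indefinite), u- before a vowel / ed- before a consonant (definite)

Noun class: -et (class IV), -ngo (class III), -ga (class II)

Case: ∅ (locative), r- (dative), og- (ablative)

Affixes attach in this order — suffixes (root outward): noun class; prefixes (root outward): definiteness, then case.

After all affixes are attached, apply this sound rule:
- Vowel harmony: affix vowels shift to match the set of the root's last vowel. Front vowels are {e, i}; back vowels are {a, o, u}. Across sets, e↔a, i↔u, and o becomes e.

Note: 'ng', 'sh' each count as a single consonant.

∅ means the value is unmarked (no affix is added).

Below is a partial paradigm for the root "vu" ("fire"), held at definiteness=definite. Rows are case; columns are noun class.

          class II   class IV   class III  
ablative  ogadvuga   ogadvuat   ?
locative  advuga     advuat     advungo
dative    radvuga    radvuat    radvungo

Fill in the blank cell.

Attach definiteness definite ed- (before consonant 'v') → edvu.
Attach case ablative og- → ogedvu.
Attach noun class class III -ngo → ogedvungo.
Apply vowel harmony: ogedvungo → ogadvungo.

ogadvungo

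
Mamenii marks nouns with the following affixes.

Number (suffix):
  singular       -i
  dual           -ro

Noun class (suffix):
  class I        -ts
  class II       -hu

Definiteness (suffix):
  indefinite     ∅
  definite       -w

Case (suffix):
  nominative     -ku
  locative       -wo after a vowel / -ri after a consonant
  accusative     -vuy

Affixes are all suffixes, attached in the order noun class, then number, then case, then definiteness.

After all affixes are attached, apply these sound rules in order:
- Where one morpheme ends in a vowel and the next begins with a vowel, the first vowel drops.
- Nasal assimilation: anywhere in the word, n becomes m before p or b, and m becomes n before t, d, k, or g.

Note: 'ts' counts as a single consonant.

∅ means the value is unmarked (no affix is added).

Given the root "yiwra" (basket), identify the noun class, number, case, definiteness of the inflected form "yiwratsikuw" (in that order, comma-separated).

class I, singular, nominative, definite

Segment: yiwra-ts-i-ku-w.
noun class: -ts → class I.
number: -i → singular.
case: -ku → nominative.
definiteness: -w → definite.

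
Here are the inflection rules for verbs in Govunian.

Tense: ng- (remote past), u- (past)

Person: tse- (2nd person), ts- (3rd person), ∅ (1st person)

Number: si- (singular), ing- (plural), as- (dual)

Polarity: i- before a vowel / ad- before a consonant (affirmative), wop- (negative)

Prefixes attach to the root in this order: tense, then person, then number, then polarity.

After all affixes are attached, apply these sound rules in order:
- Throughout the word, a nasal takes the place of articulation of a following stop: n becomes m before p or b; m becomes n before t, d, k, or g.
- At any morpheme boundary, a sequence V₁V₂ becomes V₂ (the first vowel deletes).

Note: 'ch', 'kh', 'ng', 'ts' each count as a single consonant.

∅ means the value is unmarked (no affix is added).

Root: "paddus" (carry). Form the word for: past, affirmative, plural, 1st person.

Attach tense past u- → upaddus.
person = 1st person: zero marking, form stays upaddus.
Attach number plural ing- → ingupaddus.
Attach polarity affirmative i- (before vowel 'i') → iingupaddus.
Nasal assimilation: no change.
Apply vowel deletion: iingupaddus → ingupaddus.

ingupaddus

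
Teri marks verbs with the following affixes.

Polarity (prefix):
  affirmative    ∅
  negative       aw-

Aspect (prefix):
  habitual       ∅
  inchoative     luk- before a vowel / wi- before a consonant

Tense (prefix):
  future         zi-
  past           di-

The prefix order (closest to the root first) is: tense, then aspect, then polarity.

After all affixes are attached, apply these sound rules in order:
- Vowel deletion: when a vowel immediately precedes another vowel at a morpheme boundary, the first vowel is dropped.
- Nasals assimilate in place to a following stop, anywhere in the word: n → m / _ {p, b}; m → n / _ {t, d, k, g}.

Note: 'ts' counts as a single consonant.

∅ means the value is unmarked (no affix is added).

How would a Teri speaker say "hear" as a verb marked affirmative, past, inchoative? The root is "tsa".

widitsa

Attach tense past di- → ditsa.
Attach aspect inchoative wi- (before consonant 'd') → widitsa.
polarity = affirmative: zero marking, form stays widitsa.
Vowel deletion: no change.
Nasal assimilation: no change.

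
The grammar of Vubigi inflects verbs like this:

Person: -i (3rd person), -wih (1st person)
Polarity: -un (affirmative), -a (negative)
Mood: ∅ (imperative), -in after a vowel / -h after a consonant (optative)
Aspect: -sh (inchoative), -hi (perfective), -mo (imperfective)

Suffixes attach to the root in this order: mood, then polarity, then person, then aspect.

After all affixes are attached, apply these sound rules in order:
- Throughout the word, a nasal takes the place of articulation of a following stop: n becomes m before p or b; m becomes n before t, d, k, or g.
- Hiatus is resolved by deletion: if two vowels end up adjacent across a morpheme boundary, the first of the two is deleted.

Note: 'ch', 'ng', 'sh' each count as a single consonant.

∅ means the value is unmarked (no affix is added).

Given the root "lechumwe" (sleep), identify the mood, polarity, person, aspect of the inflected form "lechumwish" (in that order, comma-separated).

imperative, negative, 3rd person, inchoative

Segment: lechumwe-a-i-sh.
mood: ∅ → imperative.
polarity: -a → negative.
person: -i → 3rd person.
aspect: -sh → inchoative.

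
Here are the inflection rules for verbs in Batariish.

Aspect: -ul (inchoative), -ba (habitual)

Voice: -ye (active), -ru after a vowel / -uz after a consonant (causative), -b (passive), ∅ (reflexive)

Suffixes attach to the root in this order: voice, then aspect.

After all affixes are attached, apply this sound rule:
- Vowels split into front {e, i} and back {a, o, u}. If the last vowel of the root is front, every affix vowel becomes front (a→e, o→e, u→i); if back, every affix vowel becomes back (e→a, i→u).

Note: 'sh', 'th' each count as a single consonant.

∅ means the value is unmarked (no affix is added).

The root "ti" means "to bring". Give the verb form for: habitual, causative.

tiribe

Attach voice causative -ru (after vowel 'i') → tiru.
Attach aspect habitual -ba → tiruba.
Apply vowel harmony: tiruba → tiribe.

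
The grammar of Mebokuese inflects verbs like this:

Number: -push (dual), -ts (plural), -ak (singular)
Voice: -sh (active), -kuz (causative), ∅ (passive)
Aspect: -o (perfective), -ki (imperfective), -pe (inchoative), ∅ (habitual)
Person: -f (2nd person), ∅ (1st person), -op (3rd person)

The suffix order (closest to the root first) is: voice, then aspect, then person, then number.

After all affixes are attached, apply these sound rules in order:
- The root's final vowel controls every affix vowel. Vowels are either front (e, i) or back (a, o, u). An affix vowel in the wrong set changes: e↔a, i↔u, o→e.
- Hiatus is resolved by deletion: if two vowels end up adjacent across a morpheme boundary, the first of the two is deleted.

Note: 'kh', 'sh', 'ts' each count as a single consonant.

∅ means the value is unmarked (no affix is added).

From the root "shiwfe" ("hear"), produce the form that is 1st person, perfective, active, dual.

Attach voice active -sh → shiwfesh.
Attach aspect perfective -o → shiwfesho.
person = 1st person: zero marking, form stays shiwfesho.
Attach number dual -push → shiwfeshopush.
Apply vowel harmony: shiwfeshopush → shiwfeshepish.
Vowel deletion: no change.

shiwfeshepish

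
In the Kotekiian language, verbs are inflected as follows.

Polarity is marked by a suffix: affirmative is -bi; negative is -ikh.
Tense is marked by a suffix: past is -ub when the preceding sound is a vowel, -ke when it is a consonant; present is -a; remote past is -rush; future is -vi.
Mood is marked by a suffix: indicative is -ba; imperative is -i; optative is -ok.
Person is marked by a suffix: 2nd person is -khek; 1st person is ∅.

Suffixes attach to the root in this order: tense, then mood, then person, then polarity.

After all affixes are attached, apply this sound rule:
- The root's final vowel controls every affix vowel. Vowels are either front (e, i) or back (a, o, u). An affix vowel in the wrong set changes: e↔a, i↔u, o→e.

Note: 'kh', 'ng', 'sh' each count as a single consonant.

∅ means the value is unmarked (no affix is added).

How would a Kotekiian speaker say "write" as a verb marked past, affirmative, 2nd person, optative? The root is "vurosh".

Attach tense past -ke (after consonant 'sh') → vuroshke.
Attach mood optative -ok → vuroshkeok.
Attach person 2nd person -khek → vuroshkeokkhek.
Attach polarity affirmative -bi → vuroshkeokkhekbi.
Apply vowel harmony: vuroshkeokkhekbi → vuroshkaokkhakbu.

vuroshkaokkhakbu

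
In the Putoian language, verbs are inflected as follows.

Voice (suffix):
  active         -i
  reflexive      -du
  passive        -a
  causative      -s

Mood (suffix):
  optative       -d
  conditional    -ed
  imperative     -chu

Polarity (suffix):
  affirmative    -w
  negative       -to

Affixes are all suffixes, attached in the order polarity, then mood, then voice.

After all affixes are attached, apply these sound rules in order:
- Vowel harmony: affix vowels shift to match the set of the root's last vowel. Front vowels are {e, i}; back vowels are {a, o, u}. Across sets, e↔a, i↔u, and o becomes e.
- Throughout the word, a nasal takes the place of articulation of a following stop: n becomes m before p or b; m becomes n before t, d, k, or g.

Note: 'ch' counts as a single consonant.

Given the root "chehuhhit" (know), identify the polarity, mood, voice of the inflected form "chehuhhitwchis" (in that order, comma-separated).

affirmative, imperative, causative

Segment: chehuhhit-w-chu-s.
polarity: -w → affirmative.
mood: -chu → imperative.
voice: -s → causative.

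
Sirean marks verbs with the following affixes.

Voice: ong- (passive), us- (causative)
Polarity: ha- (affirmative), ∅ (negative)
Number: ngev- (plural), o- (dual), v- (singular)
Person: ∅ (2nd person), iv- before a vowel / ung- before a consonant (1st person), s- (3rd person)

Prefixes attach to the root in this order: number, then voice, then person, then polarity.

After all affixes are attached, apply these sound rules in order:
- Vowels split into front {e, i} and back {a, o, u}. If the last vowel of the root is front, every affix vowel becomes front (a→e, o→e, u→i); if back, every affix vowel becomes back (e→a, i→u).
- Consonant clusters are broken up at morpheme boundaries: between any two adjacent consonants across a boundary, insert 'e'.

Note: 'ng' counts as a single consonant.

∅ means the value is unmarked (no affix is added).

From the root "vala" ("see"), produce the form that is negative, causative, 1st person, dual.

uvusovala

Attach number dual o- → ovala.
Attach voice causative us- → usovala.
Attach person 1st person iv- (before vowel 'u') → ivusovala.
polarity = negative: zero marking, form stays ivusovala.
Apply vowel harmony: ivusovala → uvusovala.
Epenthesis: no change.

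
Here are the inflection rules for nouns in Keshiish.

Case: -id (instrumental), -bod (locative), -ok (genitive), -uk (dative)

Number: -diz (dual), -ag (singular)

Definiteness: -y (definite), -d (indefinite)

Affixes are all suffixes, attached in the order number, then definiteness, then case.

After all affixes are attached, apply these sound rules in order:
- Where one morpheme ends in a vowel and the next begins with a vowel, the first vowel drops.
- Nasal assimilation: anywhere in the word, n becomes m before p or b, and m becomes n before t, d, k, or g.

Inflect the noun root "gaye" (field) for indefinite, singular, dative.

gayagduk

Attach number singular -ag → gayeag.
Attach definiteness indefinite -d → gayeagd.
Attach case dative -uk → gayeagduk.
Apply vowel deletion: gayeagduk → gayagduk.
Nasal assimilation: no change.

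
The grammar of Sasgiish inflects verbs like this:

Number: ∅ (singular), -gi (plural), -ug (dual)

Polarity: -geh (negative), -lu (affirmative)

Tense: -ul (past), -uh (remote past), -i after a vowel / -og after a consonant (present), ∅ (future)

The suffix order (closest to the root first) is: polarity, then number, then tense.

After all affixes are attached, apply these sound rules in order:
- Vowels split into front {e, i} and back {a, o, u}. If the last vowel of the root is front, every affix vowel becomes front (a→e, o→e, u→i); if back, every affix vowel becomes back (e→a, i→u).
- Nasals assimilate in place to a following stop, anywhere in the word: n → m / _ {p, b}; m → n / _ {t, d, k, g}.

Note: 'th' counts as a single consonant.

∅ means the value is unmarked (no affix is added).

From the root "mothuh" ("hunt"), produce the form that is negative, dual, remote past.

mothuhgahuguh

Attach polarity negative -geh → mothuhgeh.
Attach number dual -ug → mothuhgehug.
Attach tense remote past -uh → mothuhgehuguh.
Apply vowel harmony: mothuhgehuguh → mothuhgahuguh.
Nasal assimilation: no change.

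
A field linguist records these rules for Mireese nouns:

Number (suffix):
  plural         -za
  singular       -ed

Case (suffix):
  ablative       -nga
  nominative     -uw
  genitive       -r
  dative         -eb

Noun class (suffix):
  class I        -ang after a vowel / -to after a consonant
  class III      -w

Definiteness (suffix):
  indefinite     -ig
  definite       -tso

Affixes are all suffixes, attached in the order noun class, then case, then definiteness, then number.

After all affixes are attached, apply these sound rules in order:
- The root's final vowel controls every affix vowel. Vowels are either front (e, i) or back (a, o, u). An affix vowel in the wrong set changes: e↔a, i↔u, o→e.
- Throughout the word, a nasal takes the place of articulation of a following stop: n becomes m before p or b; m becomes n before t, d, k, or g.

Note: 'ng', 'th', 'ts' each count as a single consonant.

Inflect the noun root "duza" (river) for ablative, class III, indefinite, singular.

duzawngaugad

Attach noun class class III -w → duzaw.
Attach case ablative -nga → duzawnga.
Attach definiteness indefinite -ig → duzawngaig.
Attach number singular -ed → duzawngaiged.
Apply vowel harmony: duzawngaiged → duzawngaugad.
Nasal assimilation: no change.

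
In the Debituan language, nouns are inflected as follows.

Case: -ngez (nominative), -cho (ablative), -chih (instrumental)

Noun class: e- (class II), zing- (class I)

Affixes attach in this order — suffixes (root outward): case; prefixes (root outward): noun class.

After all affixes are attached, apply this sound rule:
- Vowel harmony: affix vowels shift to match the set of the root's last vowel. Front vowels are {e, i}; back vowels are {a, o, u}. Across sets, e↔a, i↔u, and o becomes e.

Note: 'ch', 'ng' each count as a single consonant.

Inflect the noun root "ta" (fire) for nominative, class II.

Attach case nominative -ngez → tangez.
Attach noun class class II e- → etangez.
Apply vowel harmony: etangez → atangaz.

atangaz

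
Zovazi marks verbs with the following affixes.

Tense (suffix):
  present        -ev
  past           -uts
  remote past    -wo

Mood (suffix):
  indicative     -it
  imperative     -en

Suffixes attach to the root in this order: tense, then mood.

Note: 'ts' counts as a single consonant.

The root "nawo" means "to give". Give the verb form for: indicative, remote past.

nawowoit

Attach tense remote past -wo → nawowo.
Attach mood indicative -it → nawowoit.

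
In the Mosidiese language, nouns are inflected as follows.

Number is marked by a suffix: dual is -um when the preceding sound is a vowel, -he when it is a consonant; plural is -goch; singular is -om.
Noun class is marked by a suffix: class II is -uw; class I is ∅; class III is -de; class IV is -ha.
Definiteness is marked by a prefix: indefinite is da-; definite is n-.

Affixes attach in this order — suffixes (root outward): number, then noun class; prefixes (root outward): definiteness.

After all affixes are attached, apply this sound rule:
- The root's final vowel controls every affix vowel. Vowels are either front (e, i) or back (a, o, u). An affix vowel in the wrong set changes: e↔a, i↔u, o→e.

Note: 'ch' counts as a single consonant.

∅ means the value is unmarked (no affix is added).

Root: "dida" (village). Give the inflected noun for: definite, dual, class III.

ndidaumda

Attach number dual -um (after vowel 'a') → didaum.
Attach definiteness definite n- → ndidaum.
Attach noun class class III -de → ndidaumde.
Apply vowel harmony: ndidaumde → ndidaumda.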